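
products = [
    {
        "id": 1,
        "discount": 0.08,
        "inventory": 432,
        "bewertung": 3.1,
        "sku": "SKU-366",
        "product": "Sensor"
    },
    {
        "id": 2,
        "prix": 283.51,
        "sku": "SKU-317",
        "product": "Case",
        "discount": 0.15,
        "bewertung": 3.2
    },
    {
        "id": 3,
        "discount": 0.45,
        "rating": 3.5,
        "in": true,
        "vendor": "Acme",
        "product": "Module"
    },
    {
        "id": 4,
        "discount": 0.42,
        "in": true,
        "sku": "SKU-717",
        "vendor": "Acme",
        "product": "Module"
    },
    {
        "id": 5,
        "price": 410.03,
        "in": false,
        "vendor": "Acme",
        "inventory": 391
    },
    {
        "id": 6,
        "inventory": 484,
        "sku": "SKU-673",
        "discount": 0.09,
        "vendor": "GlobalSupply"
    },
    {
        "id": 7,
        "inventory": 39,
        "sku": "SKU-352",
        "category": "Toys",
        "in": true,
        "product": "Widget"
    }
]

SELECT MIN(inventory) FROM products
39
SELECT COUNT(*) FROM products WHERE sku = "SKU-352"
1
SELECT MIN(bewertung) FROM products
3.1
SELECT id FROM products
[1, 2, 3, 4, 5, 6, 7]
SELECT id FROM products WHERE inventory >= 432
[1, 6]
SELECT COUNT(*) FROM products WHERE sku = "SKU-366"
1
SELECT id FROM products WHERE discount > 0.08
[2, 3, 4, 6]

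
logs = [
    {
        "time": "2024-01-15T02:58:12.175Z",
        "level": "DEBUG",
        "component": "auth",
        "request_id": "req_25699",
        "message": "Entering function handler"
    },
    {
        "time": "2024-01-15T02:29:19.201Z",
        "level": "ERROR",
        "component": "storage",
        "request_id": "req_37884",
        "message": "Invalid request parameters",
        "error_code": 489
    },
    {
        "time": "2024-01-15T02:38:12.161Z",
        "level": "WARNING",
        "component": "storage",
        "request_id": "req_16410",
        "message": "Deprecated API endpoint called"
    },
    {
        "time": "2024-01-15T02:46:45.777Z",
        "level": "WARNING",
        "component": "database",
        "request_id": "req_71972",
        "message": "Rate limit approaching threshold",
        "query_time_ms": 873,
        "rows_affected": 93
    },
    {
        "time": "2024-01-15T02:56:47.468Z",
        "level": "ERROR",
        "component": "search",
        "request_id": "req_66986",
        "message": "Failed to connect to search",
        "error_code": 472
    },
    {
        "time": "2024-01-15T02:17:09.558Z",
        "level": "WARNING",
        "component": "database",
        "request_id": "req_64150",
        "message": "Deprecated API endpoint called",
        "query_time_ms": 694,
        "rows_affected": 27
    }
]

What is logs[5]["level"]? "WARNING"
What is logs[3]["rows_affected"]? 93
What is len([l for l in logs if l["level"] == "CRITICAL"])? 0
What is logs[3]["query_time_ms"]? 873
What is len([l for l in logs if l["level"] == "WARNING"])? 3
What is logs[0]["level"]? "DEBUG"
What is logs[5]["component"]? "database"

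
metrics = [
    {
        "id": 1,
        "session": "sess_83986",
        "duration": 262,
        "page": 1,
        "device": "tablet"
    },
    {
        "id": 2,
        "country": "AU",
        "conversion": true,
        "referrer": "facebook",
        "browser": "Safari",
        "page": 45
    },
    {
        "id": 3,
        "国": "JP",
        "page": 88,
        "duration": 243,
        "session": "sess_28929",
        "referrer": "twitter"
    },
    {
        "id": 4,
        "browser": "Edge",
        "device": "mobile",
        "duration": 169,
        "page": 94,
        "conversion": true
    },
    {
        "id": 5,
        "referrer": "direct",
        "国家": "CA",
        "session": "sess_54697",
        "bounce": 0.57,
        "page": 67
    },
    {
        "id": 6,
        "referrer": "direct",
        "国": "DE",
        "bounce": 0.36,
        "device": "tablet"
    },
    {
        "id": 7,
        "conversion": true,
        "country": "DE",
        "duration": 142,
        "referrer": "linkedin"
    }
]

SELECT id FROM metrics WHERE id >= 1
[1, 2, 3, 4, 5, 6, 7]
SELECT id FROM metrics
[1, 2, 3, 4, 5, 6, 7]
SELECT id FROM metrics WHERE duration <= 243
[3, 4, 7]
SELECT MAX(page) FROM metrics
94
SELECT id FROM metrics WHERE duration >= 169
[1, 3, 4]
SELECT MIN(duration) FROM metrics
142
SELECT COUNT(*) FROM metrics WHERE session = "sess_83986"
1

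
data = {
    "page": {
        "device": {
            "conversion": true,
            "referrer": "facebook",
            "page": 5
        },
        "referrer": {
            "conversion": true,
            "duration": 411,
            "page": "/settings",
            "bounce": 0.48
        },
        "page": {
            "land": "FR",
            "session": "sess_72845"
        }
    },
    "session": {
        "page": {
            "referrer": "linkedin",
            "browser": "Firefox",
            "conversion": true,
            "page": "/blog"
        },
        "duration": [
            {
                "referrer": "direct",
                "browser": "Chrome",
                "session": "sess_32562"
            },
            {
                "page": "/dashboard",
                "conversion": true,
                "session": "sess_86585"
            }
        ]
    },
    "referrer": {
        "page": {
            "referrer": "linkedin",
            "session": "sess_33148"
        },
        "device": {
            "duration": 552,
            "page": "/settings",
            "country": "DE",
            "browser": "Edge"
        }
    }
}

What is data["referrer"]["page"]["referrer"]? "linkedin"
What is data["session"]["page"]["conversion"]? True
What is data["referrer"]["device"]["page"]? "/settings"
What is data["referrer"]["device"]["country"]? "DE"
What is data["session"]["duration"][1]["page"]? "/dashboard"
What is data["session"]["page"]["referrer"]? "linkedin"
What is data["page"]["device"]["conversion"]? True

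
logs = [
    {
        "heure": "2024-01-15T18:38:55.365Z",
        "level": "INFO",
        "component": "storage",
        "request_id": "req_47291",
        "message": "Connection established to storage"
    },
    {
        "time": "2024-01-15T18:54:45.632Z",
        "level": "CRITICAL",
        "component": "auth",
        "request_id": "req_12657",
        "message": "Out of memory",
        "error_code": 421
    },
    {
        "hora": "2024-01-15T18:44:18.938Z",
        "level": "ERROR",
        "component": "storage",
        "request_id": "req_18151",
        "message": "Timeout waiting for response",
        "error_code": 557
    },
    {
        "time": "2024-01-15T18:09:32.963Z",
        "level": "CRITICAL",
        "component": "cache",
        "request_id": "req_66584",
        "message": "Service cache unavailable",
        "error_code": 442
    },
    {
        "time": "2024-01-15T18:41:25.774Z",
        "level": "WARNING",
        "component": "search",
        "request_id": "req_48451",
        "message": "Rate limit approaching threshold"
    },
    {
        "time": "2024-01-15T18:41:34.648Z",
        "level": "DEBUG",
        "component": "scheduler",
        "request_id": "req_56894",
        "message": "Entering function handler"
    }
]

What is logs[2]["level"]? "ERROR"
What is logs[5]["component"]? "scheduler"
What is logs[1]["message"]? "Out of memory"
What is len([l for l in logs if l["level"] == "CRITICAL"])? 2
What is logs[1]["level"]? "CRITICAL"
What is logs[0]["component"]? "storage"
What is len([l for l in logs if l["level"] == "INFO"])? 1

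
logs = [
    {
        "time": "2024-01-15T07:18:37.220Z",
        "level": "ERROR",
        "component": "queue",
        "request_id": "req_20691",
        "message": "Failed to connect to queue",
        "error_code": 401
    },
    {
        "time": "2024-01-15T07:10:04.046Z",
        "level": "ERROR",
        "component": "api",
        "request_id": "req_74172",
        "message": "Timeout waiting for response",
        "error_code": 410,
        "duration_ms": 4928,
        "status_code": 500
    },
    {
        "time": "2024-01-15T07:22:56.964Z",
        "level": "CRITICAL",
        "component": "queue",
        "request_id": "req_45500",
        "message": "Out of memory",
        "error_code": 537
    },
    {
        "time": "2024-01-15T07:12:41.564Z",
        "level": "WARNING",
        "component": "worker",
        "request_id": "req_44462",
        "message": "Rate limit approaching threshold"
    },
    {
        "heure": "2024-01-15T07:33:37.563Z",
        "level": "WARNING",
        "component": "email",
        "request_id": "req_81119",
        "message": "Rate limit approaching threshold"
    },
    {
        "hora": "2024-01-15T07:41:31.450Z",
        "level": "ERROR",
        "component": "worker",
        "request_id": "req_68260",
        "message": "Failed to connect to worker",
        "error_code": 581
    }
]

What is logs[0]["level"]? "ERROR"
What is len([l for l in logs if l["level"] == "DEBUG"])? 0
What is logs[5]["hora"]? "2024-01-15T07:41:31.450Z"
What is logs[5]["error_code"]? 581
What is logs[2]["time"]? "2024-01-15T07:22:56.964Z"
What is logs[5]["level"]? "ERROR"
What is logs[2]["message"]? "Out of memory"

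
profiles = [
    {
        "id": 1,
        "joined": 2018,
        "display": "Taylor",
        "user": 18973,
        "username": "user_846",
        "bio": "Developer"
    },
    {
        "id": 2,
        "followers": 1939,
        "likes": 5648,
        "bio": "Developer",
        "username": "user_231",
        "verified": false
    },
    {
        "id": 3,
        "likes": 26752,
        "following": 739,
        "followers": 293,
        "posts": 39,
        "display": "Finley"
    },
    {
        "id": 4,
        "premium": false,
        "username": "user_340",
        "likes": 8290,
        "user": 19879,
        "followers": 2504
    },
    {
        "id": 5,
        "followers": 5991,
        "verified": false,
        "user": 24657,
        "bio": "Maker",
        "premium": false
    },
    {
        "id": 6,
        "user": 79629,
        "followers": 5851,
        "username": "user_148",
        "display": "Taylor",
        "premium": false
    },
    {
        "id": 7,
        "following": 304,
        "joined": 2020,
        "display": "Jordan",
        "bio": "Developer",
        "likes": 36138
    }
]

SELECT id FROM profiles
[1, 2, 3, 4, 5, 6, 7]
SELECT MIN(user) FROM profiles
18973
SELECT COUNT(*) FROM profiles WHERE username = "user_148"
1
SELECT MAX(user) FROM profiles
79629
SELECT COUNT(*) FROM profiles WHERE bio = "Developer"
3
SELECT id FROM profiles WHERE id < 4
[1, 2, 3]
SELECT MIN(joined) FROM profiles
2018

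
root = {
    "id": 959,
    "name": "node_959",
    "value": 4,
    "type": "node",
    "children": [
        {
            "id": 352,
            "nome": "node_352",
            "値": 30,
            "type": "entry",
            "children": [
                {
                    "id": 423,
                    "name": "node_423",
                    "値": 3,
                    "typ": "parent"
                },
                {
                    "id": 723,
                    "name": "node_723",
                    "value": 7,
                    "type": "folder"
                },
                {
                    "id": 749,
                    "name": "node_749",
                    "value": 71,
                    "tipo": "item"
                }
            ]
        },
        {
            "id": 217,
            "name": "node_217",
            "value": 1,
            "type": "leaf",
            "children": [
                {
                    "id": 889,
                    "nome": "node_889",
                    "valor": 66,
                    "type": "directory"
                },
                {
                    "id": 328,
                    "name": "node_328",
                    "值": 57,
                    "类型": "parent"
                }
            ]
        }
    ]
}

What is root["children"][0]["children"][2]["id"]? 749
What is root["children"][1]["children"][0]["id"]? 889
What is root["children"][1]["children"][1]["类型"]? "parent"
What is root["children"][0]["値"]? 30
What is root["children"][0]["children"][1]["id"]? 723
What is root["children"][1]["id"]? 217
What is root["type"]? "node"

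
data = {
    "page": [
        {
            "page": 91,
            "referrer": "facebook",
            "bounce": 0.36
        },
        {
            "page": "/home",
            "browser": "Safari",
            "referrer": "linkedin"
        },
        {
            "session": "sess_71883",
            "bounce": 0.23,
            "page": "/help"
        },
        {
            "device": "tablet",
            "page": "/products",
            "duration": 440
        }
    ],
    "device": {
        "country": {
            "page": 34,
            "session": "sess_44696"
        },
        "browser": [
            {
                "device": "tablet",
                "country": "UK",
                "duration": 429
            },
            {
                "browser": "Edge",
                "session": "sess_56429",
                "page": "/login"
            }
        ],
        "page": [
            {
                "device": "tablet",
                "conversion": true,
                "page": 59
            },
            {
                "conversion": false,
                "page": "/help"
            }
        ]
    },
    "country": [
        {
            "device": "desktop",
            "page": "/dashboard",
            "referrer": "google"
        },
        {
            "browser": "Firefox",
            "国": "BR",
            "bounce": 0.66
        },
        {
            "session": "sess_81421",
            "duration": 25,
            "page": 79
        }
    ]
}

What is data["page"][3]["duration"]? 440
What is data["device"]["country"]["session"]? "sess_44696"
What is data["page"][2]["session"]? "sess_71883"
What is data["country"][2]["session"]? "sess_81421"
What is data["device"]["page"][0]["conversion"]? True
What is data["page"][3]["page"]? "/products"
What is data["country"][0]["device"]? "desktop"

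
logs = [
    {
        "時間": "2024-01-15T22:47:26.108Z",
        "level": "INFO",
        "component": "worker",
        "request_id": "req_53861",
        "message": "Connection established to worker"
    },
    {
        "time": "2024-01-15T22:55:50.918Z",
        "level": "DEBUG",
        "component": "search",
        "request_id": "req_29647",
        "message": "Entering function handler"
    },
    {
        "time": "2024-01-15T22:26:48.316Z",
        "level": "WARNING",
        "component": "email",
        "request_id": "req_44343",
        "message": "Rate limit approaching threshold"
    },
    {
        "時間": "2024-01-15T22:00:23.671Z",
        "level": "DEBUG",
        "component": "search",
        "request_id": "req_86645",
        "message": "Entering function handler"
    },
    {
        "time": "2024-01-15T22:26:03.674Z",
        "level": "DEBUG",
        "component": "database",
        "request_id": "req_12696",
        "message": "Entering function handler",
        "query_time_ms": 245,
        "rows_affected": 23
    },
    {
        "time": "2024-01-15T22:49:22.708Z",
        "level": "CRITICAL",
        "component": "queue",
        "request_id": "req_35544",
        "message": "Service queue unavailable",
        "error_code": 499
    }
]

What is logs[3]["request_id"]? "req_86645"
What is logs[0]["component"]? "worker"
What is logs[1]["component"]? "search"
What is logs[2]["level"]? "WARNING"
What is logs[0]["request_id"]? "req_53861"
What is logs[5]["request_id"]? "req_35544"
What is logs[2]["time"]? "2024-01-15T22:26:48.316Z"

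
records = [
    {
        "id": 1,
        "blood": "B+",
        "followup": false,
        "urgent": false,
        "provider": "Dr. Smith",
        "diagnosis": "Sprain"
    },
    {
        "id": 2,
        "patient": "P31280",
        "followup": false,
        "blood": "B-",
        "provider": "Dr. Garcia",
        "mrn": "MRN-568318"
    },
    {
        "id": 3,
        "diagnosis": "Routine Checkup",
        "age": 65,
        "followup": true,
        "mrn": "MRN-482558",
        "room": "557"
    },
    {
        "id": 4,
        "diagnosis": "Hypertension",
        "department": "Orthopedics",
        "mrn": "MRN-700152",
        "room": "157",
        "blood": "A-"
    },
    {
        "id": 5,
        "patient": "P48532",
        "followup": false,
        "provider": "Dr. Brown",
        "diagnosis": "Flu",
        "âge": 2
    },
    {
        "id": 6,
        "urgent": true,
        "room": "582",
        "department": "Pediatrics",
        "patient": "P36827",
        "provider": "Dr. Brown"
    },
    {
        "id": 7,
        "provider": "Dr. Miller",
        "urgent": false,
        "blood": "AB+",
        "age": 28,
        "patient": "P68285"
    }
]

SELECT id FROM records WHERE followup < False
[]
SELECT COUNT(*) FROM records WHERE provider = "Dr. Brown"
2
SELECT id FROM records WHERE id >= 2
[2, 3, 4, 5, 6, 7]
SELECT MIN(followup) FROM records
False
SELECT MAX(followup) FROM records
True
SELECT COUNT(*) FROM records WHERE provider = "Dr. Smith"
1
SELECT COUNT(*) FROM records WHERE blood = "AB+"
1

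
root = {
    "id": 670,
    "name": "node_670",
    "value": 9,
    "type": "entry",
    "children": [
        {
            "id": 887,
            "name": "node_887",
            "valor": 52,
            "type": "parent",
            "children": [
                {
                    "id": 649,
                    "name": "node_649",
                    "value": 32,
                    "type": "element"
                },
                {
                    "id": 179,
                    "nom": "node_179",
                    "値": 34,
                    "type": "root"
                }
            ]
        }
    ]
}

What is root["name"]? "node_670"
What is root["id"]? 670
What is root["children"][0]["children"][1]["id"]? 179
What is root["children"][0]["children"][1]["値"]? 34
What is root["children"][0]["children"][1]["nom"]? "node_179"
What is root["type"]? "entry"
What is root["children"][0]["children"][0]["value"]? 32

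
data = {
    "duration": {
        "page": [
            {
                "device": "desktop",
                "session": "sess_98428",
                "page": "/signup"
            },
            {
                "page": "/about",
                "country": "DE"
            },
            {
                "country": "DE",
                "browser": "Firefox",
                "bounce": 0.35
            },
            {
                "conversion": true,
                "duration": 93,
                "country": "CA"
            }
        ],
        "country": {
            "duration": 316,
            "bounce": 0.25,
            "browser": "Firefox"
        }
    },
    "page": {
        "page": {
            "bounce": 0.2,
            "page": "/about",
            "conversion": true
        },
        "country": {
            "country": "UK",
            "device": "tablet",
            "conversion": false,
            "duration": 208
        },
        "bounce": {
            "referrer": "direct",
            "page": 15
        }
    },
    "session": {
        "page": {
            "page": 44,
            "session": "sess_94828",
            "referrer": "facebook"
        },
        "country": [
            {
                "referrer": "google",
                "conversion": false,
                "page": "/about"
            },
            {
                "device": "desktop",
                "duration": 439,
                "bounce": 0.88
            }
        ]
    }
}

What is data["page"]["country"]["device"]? "tablet"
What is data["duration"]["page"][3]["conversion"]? True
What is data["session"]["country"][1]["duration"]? 439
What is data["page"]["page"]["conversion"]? True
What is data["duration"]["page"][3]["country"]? "CA"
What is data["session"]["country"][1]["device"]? "desktop"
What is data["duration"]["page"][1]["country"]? "DE"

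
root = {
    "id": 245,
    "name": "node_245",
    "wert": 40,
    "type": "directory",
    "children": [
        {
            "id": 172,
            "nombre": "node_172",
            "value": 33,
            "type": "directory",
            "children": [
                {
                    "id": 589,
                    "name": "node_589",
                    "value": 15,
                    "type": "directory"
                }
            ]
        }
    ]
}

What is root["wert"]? 40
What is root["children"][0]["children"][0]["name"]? "node_589"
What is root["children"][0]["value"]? 33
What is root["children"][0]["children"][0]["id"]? 589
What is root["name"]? "node_245"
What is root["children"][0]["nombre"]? "node_172"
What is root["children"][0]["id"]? 172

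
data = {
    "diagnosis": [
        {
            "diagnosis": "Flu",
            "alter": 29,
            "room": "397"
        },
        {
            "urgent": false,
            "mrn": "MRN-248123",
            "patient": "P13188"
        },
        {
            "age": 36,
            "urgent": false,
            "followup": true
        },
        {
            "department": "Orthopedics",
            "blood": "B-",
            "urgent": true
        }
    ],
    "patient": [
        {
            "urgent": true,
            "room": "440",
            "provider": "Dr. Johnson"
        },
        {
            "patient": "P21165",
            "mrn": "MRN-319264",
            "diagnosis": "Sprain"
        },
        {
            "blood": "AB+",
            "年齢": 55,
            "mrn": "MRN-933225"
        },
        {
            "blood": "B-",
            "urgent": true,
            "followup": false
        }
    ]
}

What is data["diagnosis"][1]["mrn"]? "MRN-248123"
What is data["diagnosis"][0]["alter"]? 29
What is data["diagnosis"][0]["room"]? "397"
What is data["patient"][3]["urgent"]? True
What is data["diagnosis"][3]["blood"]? "B-"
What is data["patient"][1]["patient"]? "P21165"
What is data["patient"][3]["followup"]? False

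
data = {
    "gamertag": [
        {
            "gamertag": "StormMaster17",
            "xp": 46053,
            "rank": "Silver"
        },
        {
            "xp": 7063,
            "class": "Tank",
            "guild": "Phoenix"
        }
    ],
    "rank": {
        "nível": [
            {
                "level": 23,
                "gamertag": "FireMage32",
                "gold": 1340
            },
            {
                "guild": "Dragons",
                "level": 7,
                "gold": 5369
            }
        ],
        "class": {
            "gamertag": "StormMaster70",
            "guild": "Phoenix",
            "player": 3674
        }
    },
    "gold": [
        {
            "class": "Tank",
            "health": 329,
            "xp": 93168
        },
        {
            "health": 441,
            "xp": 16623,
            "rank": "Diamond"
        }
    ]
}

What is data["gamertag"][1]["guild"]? "Phoenix"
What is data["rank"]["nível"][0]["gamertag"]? "FireMage32"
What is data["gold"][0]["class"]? "Tank"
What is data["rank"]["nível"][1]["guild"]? "Dragons"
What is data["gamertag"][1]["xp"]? 7063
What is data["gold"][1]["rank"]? "Diamond"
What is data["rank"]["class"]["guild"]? "Phoenix"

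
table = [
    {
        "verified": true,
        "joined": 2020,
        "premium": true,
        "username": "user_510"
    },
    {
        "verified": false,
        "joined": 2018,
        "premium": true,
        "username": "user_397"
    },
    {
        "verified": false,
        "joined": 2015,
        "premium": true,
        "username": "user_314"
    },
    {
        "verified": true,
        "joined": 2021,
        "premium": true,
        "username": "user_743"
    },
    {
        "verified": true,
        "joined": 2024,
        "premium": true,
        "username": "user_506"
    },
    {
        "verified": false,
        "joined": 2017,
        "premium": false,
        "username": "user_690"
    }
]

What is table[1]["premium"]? True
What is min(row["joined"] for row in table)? 2015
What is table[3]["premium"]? True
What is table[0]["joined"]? 2020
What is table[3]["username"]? "user_743"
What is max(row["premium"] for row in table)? True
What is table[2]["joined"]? 2015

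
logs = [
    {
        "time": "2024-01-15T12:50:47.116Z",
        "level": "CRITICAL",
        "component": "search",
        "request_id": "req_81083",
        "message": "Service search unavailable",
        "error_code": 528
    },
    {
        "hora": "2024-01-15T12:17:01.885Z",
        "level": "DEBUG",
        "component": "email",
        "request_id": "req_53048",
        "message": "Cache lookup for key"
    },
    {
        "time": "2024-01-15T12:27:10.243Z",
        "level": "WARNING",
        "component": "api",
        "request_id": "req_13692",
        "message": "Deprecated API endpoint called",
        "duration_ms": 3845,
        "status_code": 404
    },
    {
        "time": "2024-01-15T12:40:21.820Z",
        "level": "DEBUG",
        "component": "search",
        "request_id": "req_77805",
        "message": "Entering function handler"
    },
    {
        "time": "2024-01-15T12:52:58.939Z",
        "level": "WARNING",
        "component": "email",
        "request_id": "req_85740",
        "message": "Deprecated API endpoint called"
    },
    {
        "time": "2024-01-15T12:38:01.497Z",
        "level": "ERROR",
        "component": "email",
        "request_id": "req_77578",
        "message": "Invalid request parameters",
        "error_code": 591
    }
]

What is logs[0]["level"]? "CRITICAL"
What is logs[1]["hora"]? "2024-01-15T12:17:01.885Z"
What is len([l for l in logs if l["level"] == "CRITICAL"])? 1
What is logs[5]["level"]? "ERROR"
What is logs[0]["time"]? "2024-01-15T12:50:47.116Z"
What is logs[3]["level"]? "DEBUG"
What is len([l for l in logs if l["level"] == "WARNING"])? 2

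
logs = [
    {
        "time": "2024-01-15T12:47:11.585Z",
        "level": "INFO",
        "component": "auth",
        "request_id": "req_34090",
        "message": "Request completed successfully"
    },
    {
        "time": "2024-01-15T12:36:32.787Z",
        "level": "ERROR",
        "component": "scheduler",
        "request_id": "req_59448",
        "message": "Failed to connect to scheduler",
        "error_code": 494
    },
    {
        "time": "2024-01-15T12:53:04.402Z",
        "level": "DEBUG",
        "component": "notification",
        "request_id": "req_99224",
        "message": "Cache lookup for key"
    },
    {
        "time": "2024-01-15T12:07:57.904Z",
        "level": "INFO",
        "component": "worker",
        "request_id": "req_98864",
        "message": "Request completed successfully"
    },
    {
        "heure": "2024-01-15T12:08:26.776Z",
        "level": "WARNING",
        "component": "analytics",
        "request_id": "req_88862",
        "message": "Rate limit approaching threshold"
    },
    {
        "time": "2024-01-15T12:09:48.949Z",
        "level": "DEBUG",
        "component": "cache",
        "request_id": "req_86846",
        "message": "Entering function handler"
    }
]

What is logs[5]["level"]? "DEBUG"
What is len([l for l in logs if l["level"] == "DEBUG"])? 2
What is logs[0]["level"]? "INFO"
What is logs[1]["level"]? "ERROR"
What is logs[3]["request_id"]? "req_98864"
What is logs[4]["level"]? "WARNING"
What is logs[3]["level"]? "INFO"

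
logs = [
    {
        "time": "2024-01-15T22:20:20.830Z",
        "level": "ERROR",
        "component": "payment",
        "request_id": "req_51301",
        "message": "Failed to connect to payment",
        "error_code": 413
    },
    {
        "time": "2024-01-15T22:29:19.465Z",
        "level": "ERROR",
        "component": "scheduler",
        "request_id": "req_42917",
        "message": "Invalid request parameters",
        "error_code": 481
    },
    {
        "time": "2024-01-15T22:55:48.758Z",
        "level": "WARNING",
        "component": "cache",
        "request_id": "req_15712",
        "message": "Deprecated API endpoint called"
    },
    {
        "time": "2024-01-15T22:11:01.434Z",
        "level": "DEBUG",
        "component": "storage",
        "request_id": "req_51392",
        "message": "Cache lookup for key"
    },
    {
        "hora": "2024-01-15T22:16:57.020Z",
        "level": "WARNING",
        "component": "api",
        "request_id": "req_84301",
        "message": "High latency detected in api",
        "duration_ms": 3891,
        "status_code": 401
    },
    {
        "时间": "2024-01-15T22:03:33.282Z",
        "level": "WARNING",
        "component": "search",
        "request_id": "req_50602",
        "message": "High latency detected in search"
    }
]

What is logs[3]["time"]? "2024-01-15T22:11:01.434Z"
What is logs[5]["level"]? "WARNING"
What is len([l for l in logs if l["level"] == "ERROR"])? 2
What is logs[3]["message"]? "Cache lookup for key"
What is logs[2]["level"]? "WARNING"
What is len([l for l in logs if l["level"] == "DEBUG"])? 1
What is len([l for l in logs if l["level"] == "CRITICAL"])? 0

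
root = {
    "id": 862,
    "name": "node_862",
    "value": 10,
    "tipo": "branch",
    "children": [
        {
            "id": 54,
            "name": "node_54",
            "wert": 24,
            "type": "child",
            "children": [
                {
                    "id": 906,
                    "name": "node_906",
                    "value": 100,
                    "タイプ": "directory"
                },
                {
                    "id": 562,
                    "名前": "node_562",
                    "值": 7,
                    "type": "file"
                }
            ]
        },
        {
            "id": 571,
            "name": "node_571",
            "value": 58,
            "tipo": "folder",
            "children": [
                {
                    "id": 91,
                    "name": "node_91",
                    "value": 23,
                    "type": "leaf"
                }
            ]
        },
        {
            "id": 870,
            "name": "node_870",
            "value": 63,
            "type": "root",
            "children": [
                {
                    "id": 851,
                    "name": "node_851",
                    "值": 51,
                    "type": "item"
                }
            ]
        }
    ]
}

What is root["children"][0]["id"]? 54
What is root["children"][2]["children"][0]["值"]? 51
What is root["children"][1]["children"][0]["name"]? "node_91"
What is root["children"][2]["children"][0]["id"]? 851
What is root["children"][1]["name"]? "node_571"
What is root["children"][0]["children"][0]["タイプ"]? "directory"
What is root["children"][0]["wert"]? 24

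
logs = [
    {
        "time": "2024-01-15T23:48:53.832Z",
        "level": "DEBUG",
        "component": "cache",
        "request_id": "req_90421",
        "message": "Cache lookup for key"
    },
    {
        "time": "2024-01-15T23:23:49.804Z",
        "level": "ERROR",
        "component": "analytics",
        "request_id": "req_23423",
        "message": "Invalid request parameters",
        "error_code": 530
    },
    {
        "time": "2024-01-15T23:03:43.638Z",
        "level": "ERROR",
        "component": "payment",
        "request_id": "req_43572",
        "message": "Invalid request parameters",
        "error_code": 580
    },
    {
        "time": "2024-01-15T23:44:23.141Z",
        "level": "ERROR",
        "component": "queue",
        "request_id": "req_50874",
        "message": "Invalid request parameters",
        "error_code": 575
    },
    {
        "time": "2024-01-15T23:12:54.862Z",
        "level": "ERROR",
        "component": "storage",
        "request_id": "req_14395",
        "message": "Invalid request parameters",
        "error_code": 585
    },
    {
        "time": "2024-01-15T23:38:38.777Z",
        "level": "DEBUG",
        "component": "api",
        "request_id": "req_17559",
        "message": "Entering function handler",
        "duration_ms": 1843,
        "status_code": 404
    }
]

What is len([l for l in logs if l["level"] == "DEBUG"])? 2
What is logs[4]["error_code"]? 585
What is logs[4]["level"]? "ERROR"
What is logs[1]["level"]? "ERROR"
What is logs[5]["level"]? "DEBUG"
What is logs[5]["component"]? "api"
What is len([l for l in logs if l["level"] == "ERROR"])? 4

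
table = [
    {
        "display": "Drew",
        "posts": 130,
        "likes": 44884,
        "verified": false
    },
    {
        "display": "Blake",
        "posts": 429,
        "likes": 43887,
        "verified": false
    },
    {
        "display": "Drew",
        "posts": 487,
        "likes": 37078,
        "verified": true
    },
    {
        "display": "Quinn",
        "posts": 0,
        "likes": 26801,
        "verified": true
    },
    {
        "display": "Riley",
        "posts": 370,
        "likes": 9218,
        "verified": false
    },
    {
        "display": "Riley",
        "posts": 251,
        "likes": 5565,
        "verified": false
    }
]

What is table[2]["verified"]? True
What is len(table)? 6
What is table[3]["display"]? "Quinn"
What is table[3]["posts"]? 0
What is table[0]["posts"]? 130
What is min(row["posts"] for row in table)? 0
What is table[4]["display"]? "Riley"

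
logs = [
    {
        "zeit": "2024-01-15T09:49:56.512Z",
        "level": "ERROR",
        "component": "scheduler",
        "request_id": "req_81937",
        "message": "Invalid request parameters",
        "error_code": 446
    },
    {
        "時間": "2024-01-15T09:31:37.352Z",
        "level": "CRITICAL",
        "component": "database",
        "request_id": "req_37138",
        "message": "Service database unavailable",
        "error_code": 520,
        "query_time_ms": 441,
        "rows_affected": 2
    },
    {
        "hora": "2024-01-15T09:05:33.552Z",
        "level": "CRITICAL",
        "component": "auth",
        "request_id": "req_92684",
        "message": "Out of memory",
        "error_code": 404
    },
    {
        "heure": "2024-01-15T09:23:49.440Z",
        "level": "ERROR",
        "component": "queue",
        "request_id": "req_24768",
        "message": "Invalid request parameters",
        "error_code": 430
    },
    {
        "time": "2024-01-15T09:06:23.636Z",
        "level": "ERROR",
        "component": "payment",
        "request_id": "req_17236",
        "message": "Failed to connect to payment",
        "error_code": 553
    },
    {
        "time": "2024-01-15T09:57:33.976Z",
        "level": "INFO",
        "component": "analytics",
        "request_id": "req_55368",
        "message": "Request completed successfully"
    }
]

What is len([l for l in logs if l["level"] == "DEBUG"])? 0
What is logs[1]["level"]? "CRITICAL"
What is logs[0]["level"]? "ERROR"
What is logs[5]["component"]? "analytics"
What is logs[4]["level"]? "ERROR"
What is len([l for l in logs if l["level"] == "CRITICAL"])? 2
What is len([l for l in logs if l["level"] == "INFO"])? 1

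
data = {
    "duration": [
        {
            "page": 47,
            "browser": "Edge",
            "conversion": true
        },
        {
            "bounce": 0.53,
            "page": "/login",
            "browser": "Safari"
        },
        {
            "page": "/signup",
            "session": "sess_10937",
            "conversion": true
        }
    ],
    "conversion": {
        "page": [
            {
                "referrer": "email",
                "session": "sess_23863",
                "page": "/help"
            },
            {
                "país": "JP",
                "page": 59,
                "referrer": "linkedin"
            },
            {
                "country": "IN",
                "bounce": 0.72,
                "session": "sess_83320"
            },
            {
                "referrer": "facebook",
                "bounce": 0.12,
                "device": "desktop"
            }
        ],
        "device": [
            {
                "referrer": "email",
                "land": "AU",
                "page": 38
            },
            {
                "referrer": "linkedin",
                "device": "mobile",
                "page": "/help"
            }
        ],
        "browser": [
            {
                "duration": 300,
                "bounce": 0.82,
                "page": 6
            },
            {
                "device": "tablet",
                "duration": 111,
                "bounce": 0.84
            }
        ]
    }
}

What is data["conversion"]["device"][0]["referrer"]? "email"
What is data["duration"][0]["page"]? 47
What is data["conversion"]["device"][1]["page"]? "/help"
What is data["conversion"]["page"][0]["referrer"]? "email"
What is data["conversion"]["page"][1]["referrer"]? "linkedin"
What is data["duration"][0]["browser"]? "Edge"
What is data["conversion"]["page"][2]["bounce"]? 0.72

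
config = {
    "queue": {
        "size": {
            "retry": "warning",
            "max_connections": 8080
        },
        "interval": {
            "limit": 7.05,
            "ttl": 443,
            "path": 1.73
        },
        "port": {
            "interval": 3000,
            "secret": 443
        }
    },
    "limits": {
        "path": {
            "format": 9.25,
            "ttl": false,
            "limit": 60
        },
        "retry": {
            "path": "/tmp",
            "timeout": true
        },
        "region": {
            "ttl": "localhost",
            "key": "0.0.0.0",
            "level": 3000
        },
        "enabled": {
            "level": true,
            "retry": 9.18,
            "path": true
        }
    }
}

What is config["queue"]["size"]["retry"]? "warning"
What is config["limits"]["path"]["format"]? 9.25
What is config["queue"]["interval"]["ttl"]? 443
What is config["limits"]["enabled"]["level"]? True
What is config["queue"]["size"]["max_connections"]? 8080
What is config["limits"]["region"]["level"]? 3000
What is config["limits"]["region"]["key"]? "0.0.0.0"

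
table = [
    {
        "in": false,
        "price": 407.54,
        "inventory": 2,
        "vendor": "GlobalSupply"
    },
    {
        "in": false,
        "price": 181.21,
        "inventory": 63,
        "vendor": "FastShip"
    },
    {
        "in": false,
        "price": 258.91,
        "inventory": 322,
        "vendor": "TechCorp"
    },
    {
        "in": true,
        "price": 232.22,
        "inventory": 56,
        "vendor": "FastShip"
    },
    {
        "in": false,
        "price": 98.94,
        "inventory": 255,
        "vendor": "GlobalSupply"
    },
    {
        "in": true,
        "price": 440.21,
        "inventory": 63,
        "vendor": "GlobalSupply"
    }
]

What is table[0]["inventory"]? 2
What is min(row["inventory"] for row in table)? 2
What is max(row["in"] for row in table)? True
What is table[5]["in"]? True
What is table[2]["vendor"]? "TechCorp"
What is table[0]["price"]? 407.54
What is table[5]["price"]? 440.21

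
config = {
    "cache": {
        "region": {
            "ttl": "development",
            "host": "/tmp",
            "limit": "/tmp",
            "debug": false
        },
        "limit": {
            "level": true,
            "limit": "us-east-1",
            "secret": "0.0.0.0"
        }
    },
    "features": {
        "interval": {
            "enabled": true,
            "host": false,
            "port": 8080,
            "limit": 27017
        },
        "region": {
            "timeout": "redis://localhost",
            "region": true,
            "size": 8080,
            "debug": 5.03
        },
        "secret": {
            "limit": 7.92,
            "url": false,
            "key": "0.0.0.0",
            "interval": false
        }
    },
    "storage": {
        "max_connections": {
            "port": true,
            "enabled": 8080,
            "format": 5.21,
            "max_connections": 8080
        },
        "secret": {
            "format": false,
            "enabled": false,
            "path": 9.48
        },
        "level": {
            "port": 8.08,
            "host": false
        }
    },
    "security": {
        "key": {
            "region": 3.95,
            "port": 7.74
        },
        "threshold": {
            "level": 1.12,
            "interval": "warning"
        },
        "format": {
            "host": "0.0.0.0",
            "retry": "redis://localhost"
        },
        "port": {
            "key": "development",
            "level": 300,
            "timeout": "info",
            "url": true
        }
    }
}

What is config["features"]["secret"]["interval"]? False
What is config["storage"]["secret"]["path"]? 9.48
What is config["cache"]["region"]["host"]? "/tmp"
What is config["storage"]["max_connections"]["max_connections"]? 8080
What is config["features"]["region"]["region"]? True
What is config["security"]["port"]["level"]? 300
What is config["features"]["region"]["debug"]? 5.03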